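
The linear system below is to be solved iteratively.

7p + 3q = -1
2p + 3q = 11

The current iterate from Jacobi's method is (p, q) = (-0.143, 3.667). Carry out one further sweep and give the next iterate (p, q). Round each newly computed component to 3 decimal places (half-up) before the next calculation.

(-1.714, 3.762)

One sweep:
  p = (-1 - (3)·3.667) / (7) = -1.714
  q = (11 - (2)·-0.143) / (3) = 3.762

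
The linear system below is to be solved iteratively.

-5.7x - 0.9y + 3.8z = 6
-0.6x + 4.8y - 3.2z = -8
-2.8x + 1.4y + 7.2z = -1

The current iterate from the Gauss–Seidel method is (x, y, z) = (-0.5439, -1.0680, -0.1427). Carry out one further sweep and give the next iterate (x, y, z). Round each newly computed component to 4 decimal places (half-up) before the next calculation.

(-0.9791, -1.8842, -0.1533)

One sweep:
  x = (6 - (-0.9)·-1.0680 - (3.8)·-0.1427) / (-5.7) = -0.9791
  y = (-8 - (-0.6)·-0.9791 - (-3.2)·-0.1427) / (4.8) = -1.8842
  z = (-1 - (-2.8)·-0.9791 - (1.4)·-1.8842) / (7.2) = -0.1533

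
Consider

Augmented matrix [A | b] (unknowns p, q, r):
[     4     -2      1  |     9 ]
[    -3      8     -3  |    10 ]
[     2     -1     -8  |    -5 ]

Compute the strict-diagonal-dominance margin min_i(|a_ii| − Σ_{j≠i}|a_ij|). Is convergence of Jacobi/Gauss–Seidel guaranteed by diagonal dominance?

1

row 1: |4| − (2+1) = 1
row 2: |8| − (3+3) = 2
row 3: |-8| − (2+1) = 5
minimum over rows = 1 → strictly diagonally dominant (convergence guaranteed)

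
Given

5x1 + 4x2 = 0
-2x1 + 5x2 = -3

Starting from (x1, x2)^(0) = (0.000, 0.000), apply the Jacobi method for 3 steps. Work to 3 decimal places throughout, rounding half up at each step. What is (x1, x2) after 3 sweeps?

Iteration 1:
  x1 = (0 - (4)·0.000) / (5) = 0.000
  x2 = (-3 - (-2)·0.000) / (5) = -0.600
Iteration 2:
  x1 = (0 - (4)·-0.600) / (5) = 0.480
  x2 = (-3 - (-2)·0.000) / (5) = -0.600
Iteration 3:
  x1 = (0 - (4)·-0.600) / (5) = 0.480
  x2 = (-3 - (-2)·0.480) / (5) = -0.408

(0.480, -0.408)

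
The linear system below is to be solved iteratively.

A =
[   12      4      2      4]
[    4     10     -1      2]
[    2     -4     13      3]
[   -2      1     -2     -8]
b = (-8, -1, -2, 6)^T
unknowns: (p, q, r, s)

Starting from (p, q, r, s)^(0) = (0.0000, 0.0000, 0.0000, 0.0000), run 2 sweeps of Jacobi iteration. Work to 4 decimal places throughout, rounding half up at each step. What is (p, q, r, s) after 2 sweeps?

(-0.3577, 0.3013, 0.0910, -0.5574)

Iteration 1:
  p = (-8 - (4)·0.0000 - (2)·0.0000 - (4)·0.0000) / (12) = -0.6667
  q = (-1 - (4)·0.0000 - (-1)·0.0000 - (2)·0.0000) / (10) = -0.1000
  r = (-2 - (2)·0.0000 - (-4)·0.0000 - (3)·0.0000) / (13) = -0.1538
  s = (6 - (-2)·0.0000 - (1)·0.0000 - (-2)·0.0000) / (-8) = -0.7500
Iteration 2:
  p = (-8 - (4)·-0.1000 - (2)·-0.1538 - (4)·-0.7500) / (12) = -0.3577
  q = (-1 - (4)·-0.6667 - (-1)·-0.1538 - (2)·-0.7500) / (10) = 0.3013
  r = (-2 - (2)·-0.6667 - (-4)·-0.1000 - (3)·-0.7500) / (13) = 0.0910
  s = (6 - (-2)·-0.6667 - (1)·-0.1000 - (-2)·-0.1538) / (-8) = -0.5574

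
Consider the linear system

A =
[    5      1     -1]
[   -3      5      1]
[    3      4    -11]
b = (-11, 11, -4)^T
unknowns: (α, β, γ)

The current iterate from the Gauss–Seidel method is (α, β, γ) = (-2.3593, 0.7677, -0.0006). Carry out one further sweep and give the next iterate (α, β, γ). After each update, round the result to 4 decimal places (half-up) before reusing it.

One sweep:
  α = (-11 - (1)·0.7677 - (-1)·-0.0006) / (5) = -2.3537
  β = (11 - (-3)·-2.3537 - (1)·-0.0006) / (5) = 0.7879
  γ = (-4 - (3)·-2.3537 - (4)·0.7879) / (-11) = 0.0082

(-2.3537, 0.7879, 0.0082)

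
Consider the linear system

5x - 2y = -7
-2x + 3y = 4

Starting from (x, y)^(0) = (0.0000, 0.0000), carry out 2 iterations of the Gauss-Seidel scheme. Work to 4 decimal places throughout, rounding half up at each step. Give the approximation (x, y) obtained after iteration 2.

Iteration 1:
  x = (-7 - (-2)·0.0000) / (5) = -1.4000
  y = (4 - (-2)·-1.4000) / (3) = 0.4000
Iteration 2:
  x = (-7 - (-2)·0.4000) / (5) = -1.2400
  y = (4 - (-2)·-1.2400) / (3) = 0.5067

(-1.2400, 0.5067)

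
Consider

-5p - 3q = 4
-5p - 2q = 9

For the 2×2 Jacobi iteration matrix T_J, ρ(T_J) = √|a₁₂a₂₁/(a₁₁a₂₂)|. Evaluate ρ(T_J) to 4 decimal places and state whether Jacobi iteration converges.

a₁₂a₂₁/(a₁₁a₂₂) = (-3)·(-5) / ((-5)·(-2)) = 1.500000
ρ = √|1.500000| = √1.500000 = 1.2247
ρ > 1, so Jacobi diverges

1.2247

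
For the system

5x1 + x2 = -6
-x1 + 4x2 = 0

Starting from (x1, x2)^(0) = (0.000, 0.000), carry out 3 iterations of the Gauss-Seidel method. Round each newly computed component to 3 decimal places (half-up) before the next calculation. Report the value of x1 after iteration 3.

-1.143

Iteration 1:
  x1 = (-6 - (1)·0.000) / (5) = -1.200
  x2 = (0 - (-1)·-1.200) / (4) = -0.300
Iteration 2:
  x1 = (-6 - (1)·-0.300) / (5) = -1.140
  x2 = (0 - (-1)·-1.140) / (4) = -0.285
Iteration 3:
  x1 = (-6 - (1)·-0.285) / (5) = -1.143
  x2 = (0 - (-1)·-1.143) / (4) = -0.286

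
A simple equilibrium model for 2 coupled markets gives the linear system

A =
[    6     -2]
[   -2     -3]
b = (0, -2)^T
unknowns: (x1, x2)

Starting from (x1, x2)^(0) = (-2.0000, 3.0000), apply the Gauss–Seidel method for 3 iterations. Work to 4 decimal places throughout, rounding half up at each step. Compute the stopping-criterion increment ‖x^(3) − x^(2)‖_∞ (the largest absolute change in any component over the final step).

0.2222

Iteration 1:
  x1 = (0 - (-2)·3.0000) / (6) = 1.0000
  x2 = (-2 - (-2)·1.0000) / (-3) = 0.0000
Iteration 2:
  x1 = (0 - (-2)·0.0000) / (6) = 0.0000
  x2 = (-2 - (-2)·0.0000) / (-3) = 0.6667
Iteration 3:
  x1 = (0 - (-2)·0.6667) / (6) = 0.2222
  x2 = (-2 - (-2)·0.2222) / (-3) = 0.5185
Change: (0.2222, -0.1482) → max |·| = 0.2222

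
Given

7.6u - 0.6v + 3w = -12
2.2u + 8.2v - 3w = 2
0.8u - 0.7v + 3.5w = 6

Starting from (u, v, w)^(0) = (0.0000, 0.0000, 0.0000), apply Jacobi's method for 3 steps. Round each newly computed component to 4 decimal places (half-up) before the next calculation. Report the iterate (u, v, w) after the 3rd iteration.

Iteration 1:
  u = (-12 - (-0.6)·0.0000 - (3)·0.0000) / (7.6) = -1.5789
  v = (2 - (2.2)·0.0000 - (-3)·0.0000) / (8.2) = 0.2439
  w = (6 - (0.8)·0.0000 - (-0.7)·0.0000) / (3.5) = 1.7143
Iteration 2:
  u = (-12 - (-0.6)·0.2439 - (3)·1.7143) / (7.6) = -2.2364
  v = (2 - (2.2)·-1.5789 - (-3)·1.7143) / (8.2) = 1.2947
  w = (6 - (0.8)·-1.5789 - (-0.7)·0.2439) / (3.5) = 2.1240
Iteration 3:
  u = (-12 - (-0.6)·1.2947 - (3)·2.1240) / (7.6) = -2.3152
  v = (2 - (2.2)·-2.2364 - (-3)·2.1240) / (8.2) = 1.6210
  w = (6 - (0.8)·-2.2364 - (-0.7)·1.2947) / (3.5) = 2.4844

(-2.3152, 1.6210, 2.4844)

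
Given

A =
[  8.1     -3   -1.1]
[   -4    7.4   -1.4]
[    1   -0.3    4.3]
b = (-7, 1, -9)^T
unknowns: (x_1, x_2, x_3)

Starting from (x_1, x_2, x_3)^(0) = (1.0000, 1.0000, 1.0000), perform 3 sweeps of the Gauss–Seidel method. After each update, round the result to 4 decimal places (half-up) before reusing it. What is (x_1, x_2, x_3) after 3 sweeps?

(-1.4298, -0.9968, -1.8301)

Iteration 1:
  x_1 = (-7 - (-3)·1.0000 - (-1.1)·1.0000) / (8.1) = -0.3580
  x_2 = (1 - (-4)·-0.3580 - (-1.4)·1.0000) / (7.4) = 0.1308
  x_3 = (-9 - (1)·-0.3580 - (-0.3)·0.1308) / (4.3) = -2.0006
Iteration 2:
  x_1 = (-7 - (-3)·0.1308 - (-1.1)·-2.0006) / (8.1) = -1.0874
  x_2 = (1 - (-4)·-1.0874 - (-1.4)·-2.0006) / (7.4) = -0.8311
  x_3 = (-9 - (1)·-1.0874 - (-0.3)·-0.8311) / (4.3) = -1.8981
Iteration 3:
  x_1 = (-7 - (-3)·-0.8311 - (-1.1)·-1.8981) / (8.1) = -1.4298
  x_2 = (1 - (-4)·-1.4298 - (-1.4)·-1.8981) / (7.4) = -0.9968
  x_3 = (-9 - (1)·-1.4298 - (-0.3)·-0.9968) / (4.3) = -1.8301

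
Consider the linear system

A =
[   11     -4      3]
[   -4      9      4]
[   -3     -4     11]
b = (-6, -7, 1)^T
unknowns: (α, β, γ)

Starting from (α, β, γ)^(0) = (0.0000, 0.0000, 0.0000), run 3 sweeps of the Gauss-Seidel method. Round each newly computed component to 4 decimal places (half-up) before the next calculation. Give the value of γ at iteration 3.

-0.4461

Iteration 1:
  α = (-6 - (-4)·0.0000 - (3)·0.0000) / (11) = -0.5455
  β = (-7 - (-4)·-0.5455 - (4)·0.0000) / (9) = -1.0202
  γ = (1 - (-3)·-0.5455 - (-4)·-1.0202) / (11) = -0.4288
Iteration 2:
  α = (-6 - (-4)·-1.0202 - (3)·-0.4288) / (11) = -0.7995
  β = (-7 - (-4)·-0.7995 - (4)·-0.4288) / (9) = -0.9425
  γ = (1 - (-3)·-0.7995 - (-4)·-0.9425) / (11) = -0.4699
Iteration 3:
  α = (-6 - (-4)·-0.9425 - (3)·-0.4699) / (11) = -0.7600
  β = (-7 - (-4)·-0.7600 - (4)·-0.4699) / (9) = -0.9067
  γ = (1 - (-3)·-0.7600 - (-4)·-0.9067) / (11) = -0.4461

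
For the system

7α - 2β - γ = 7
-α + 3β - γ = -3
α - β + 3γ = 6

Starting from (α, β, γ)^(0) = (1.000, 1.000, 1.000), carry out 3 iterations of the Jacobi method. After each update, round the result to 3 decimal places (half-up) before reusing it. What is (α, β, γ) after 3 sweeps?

(1.243, -0.132, 1.651)

Iteration 1:
  α = (7 - (-2)·1.000 - (-1)·1.000) / (7) = 1.429
  β = (-3 - (-1)·1.000 - (-1)·1.000) / (3) = -0.333
  γ = (6 - (1)·1.000 - (-1)·1.000) / (3) = 2.000
Iteration 2:
  α = (7 - (-2)·-0.333 - (-1)·2.000) / (7) = 1.191
  β = (-3 - (-1)·1.429 - (-1)·2.000) / (3) = 0.143
  γ = (6 - (1)·1.429 - (-1)·-0.333) / (3) = 1.413
Iteration 3:
  α = (7 - (-2)·0.143 - (-1)·1.413) / (7) = 1.243
  β = (-3 - (-1)·1.191 - (-1)·1.413) / (3) = -0.132
  γ = (6 - (1)·1.191 - (-1)·0.143) / (3) = 1.651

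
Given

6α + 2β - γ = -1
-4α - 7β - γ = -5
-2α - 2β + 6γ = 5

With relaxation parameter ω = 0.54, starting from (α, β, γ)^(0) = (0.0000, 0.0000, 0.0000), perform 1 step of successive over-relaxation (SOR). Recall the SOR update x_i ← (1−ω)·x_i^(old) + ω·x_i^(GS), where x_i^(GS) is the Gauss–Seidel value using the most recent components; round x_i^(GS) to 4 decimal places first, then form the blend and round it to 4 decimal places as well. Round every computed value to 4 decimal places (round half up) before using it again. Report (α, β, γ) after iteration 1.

Iteration 1:
  α: GS value = (-1 - (2)·0.0000 - (-1)·0.0000) / (6) = -0.1667;  α ← (1−ω)·0.0000 + ω·-0.1667 = -0.0900
  β: GS value = (-5 - (-4)·-0.0900 - (-1)·0.0000) / (-7) = 0.7657;  β ← (1−ω)·0.0000 + ω·0.7657 = 0.4135
  γ: GS value = (5 - (-2)·-0.0900 - (-2)·0.4135) / (6) = 0.9412;  γ ← (1−ω)·0.0000 + ω·0.9412 = 0.5082

(-0.0900, 0.4135, 0.5082)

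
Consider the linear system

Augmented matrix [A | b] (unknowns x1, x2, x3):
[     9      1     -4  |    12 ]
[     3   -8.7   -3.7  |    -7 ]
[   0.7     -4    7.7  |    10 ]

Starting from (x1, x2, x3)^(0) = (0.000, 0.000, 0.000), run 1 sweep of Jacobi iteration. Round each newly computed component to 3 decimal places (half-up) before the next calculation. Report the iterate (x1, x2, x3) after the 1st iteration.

(1.333, 0.805, 1.299)

Iteration 1:
  x1 = (12 - (1)·0.000 - (-4)·0.000) / (9) = 1.333
  x2 = (-7 - (3)·0.000 - (-3.7)·0.000) / (-8.7) = 0.805
  x3 = (10 - (0.7)·0.000 - (-4)·0.000) / (7.7) = 1.299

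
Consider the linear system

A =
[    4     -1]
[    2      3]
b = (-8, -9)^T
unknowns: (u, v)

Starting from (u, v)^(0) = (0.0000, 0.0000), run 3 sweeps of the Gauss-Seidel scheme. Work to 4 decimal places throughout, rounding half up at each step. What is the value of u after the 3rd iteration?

Iteration 1:
  u = (-8 - (-1)·0.0000) / (4) = -2.0000
  v = (-9 - (2)·-2.0000) / (3) = -1.6667
Iteration 2:
  u = (-8 - (-1)·-1.6667) / (4) = -2.4167
  v = (-9 - (2)·-2.4167) / (3) = -1.3889
Iteration 3:
  u = (-8 - (-1)·-1.3889) / (4) = -2.3472
  v = (-9 - (2)·-2.3472) / (3) = -1.4352

-2.3472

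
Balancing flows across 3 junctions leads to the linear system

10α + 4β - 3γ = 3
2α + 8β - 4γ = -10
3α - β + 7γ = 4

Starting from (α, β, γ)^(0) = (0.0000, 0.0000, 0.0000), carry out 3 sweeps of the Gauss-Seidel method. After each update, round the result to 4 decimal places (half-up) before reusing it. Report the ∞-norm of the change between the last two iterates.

Iteration 1:
  α = (3 - (4)·0.0000 - (-3)·0.0000) / (10) = 0.3000
  β = (-10 - (2)·0.3000 - (-4)·0.0000) / (8) = -1.3250
  γ = (4 - (3)·0.3000 - (-1)·-1.3250) / (7) = 0.2536
Iteration 2:
  α = (3 - (4)·-1.3250 - (-3)·0.2536) / (10) = 0.9061
  β = (-10 - (2)·0.9061 - (-4)·0.2536) / (8) = -1.3497
  γ = (4 - (3)·0.9061 - (-1)·-1.3497) / (7) = -0.0097
Iteration 3:
  α = (3 - (4)·-1.3497 - (-3)·-0.0097) / (10) = 0.8370
  β = (-10 - (2)·0.8370 - (-4)·-0.0097) / (8) = -1.4641
  γ = (4 - (3)·0.8370 - (-1)·-1.4641) / (7) = 0.0036
Change: (-0.0691, -0.1144, 0.0133) → max |·| = 0.1144

0.1144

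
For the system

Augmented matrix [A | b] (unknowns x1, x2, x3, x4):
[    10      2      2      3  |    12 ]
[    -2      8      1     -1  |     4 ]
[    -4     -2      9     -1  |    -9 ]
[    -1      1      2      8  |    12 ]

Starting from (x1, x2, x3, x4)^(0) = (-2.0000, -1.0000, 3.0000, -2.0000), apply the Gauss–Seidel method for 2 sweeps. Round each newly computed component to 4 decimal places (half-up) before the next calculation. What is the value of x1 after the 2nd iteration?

0.7297

Iteration 1:
  x1 = (12 - (2)·-1.0000 - (2)·3.0000 - (3)·-2.0000) / (10) = 1.4000
  x2 = (4 - (-2)·1.4000 - (1)·3.0000 - (-1)·-2.0000) / (8) = 0.2250
  x3 = (-9 - (-4)·1.4000 - (-2)·0.2250 - (-1)·-2.0000) / (9) = -0.5500
  x4 = (12 - (-1)·1.4000 - (1)·0.2250 - (2)·-0.5500) / (8) = 1.7844
Iteration 2:
  x1 = (12 - (2)·0.2250 - (2)·-0.5500 - (3)·1.7844) / (10) = 0.7297
  x2 = (4 - (-2)·0.7297 - (1)·-0.5500 - (-1)·1.7844) / (8) = 0.9742
  x3 = (-9 - (-4)·0.7297 - (-2)·0.9742 - (-1)·1.7844) / (9) = -0.2609
  x4 = (12 - (-1)·0.7297 - (1)·0.9742 - (2)·-0.2609) / (8) = 1.5347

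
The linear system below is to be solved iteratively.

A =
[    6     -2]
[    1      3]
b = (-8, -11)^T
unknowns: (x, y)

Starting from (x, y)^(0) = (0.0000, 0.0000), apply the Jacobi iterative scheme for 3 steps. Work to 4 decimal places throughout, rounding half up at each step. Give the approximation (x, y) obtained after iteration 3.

(-2.4074, -2.8148)

Iteration 1:
  x = (-8 - (-2)·0.0000) / (6) = -1.3333
  y = (-11 - (1)·0.0000) / (3) = -3.6667
Iteration 2:
  x = (-8 - (-2)·-3.6667) / (6) = -2.5556
  y = (-11 - (1)·-1.3333) / (3) = -3.2222
Iteration 3:
  x = (-8 - (-2)·-3.2222) / (6) = -2.4074
  y = (-11 - (1)·-2.5556) / (3) = -2.8148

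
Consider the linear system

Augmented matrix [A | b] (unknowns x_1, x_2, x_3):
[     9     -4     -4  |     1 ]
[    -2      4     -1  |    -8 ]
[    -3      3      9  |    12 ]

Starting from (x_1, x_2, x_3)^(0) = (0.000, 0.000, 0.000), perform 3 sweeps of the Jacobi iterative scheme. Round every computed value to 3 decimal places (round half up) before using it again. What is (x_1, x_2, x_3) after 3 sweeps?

(0.300, -1.583, 1.809)

Iteration 1:
  x_1 = (1 - (-4)·0.000 - (-4)·0.000) / (9) = 0.111
  x_2 = (-8 - (-2)·0.000 - (-1)·0.000) / (4) = -2.000
  x_3 = (12 - (-3)·0.000 - (3)·0.000) / (9) = 1.333
Iteration 2:
  x_1 = (1 - (-4)·-2.000 - (-4)·1.333) / (9) = -0.185
  x_2 = (-8 - (-2)·0.111 - (-1)·1.333) / (4) = -1.611
  x_3 = (12 - (-3)·0.111 - (3)·-2.000) / (9) = 2.037
Iteration 3:
  x_1 = (1 - (-4)·-1.611 - (-4)·2.037) / (9) = 0.300
  x_2 = (-8 - (-2)·-0.185 - (-1)·2.037) / (4) = -1.583
  x_3 = (12 - (-3)·-0.185 - (3)·-1.611) / (9) = 1.809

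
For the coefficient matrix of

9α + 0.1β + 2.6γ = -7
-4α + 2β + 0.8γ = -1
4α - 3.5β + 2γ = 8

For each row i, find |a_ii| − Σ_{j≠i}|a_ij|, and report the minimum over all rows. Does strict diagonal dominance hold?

row 1: |9| − (0.1+2.6) = 6.3
row 2: |2| − (4+0.8) = -2.8
row 3: |2| − (4+3.5) = -5.5
minimum over rows = -5.5 → not strictly diagonally dominant

-5.5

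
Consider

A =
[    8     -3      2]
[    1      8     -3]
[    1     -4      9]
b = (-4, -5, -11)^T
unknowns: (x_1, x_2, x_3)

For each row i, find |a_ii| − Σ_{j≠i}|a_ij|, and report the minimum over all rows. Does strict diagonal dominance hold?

3

row 1: |8| − (3+2) = 3
row 2: |8| − (1+3) = 4
row 3: |9| − (1+4) = 4
minimum over rows = 3 → strictly diagonally dominant (convergence guaranteed)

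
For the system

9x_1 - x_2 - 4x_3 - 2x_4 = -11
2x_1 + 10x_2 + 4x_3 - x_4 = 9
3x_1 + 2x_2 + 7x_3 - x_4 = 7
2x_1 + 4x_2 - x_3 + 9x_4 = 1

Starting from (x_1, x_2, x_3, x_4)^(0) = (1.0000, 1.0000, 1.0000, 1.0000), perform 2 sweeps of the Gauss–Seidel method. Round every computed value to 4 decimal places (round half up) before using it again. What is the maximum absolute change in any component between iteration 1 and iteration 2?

Iteration 1:
  x_1 = (-11 - (-1)·1.0000 - (-4)·1.0000 - (-2)·1.0000) / (9) = -0.4444
  x_2 = (9 - (2)·-0.4444 - (4)·1.0000 - (-1)·1.0000) / (10) = 0.6889
  x_3 = (7 - (3)·-0.4444 - (2)·0.6889 - (-1)·1.0000) / (7) = 1.1365
  x_4 = (1 - (2)·-0.4444 - (4)·0.6889 - (-1)·1.1365) / (9) = 0.0300
Iteration 2:
  x_1 = (-11 - (-1)·0.6889 - (-4)·1.1365 - (-2)·0.0300) / (9) = -0.6339
  x_2 = (9 - (2)·-0.6339 - (4)·1.1365 - (-1)·0.0300) / (10) = 0.5752
  x_3 = (7 - (3)·-0.6339 - (2)·0.5752 - (-1)·0.0300) / (7) = 1.1116
  x_4 = (1 - (2)·-0.6339 - (4)·0.5752 - (-1)·1.1116) / (9) = 0.1198
Change: (-0.1895, -0.1137, -0.0249, 0.0898) → max |·| = 0.1895

0.1895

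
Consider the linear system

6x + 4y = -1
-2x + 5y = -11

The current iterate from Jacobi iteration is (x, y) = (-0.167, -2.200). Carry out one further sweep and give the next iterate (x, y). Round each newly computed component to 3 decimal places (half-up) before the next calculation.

(1.300, -2.267)

One sweep:
  x = (-1 - (4)·-2.200) / (6) = 1.300
  y = (-11 - (-2)·-0.167) / (5) = -2.267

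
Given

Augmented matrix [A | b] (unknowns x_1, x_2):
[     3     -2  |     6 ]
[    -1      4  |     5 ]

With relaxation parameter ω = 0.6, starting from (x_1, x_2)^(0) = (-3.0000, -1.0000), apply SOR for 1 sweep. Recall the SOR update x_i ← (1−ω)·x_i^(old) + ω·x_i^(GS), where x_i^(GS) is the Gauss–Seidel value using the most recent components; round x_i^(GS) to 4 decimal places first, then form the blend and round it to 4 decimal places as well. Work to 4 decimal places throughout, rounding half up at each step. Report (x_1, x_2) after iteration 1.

Iteration 1:
  x_1: GS value = (6 - (-2)·-1.0000) / (3) = 1.3333;  x_1 ← (1−ω)·-3.0000 + ω·1.3333 = -0.4000
  x_2: GS value = (5 - (-1)·-0.4000) / (4) = 1.1500;  x_2 ← (1−ω)·-1.0000 + ω·1.1500 = 0.2900

(-0.4000, 0.2900)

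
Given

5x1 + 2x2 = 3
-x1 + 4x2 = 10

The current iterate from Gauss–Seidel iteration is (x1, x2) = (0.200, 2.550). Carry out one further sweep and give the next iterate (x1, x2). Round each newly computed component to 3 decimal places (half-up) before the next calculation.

One sweep:
  x1 = (3 - (2)·2.550) / (5) = -0.420
  x2 = (10 - (-1)·-0.420) / (4) = 2.395

(-0.420, 2.395)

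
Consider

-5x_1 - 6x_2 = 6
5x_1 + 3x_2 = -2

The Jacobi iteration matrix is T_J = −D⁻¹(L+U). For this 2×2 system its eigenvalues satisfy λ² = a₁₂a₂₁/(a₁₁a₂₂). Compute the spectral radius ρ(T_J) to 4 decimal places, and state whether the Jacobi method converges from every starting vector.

1.4142

a₁₂a₂₁/(a₁₁a₂₂) = (-6)·(5) / ((-5)·(3)) = 2.000000
ρ = √|2.000000| = √2.000000 = 1.4142
ρ > 1, so Jacobi diverges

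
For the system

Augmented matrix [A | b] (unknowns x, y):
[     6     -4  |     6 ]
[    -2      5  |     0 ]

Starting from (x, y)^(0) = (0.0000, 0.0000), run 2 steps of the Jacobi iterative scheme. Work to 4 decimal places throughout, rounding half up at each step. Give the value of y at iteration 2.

Iteration 1:
  x = (6 - (-4)·0.0000) / (6) = 1.0000
  y = (0 - (-2)·0.0000) / (5) = 0.0000
Iteration 2:
  x = (6 - (-4)·0.0000) / (6) = 1.0000
  y = (0 - (-2)·1.0000) / (5) = 0.4000

0.4000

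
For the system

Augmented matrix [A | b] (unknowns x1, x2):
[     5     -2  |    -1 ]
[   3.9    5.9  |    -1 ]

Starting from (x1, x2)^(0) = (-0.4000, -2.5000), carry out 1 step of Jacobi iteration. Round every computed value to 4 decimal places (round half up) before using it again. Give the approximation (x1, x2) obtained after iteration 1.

Iteration 1:
  x1 = (-1 - (-2)·-2.5000) / (5) = -1.2000
  x2 = (-1 - (3.9)·-0.4000) / (5.9) = 0.0949

(-1.2000, 0.0949)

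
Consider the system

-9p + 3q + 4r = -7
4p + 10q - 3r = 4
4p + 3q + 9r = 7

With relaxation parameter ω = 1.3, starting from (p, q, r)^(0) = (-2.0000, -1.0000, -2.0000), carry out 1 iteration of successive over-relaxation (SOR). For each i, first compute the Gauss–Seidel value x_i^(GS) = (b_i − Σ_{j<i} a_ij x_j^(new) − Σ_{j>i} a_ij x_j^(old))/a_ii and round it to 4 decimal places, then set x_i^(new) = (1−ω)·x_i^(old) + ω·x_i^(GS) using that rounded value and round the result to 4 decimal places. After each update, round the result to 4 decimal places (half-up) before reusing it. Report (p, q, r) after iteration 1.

Iteration 1:
  p: GS value = (-7 - (3)·-1.0000 - (4)·-2.0000) / (-9) = -0.4444;  p ← (1−ω)·-2.0000 + ω·-0.4444 = 0.0223
  q: GS value = (4 - (4)·0.0223 - (-3)·-2.0000) / (10) = -0.2089;  q ← (1−ω)·-1.0000 + ω·-0.2089 = 0.0284
  r: GS value = (7 - (4)·0.0223 - (3)·0.0284) / (9) = 0.7584;  r ← (1−ω)·-2.0000 + ω·0.7584 = 1.5859

(0.0223, 0.0284, 1.5859)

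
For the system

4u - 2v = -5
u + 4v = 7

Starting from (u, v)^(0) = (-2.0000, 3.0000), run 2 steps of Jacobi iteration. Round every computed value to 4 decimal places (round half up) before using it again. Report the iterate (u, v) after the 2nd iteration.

(-0.1250, 1.6875)

Iteration 1:
  u = (-5 - (-2)·3.0000) / (4) = 0.2500
  v = (7 - (1)·-2.0000) / (4) = 2.2500
Iteration 2:
  u = (-5 - (-2)·2.2500) / (4) = -0.1250
  v = (7 - (1)·0.2500) / (4) = 1.6875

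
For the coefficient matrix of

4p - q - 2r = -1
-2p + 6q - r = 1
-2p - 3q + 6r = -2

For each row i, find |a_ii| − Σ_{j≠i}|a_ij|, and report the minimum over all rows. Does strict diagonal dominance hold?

row 1: |4| − (1+2) = 1
row 2: |6| − (2+1) = 3
row 3: |6| − (2+3) = 1
minimum over rows = 1 → strictly diagonally dominant (convergence guaranteed)

1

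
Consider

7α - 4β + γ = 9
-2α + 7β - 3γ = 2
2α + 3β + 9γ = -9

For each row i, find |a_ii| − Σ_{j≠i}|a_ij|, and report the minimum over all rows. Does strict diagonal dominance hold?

row 1: |7| − (4+1) = 2
row 2: |7| − (2+3) = 2
row 3: |9| − (2+3) = 4
minimum over rows = 2 → strictly diagonally dominant (convergence guaranteed)

2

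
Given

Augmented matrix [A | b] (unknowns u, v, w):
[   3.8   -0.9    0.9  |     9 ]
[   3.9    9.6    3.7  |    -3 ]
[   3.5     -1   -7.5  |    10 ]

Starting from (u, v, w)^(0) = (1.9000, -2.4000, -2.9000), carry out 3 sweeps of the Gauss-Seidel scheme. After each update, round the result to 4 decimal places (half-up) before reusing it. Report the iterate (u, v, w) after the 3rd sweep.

Iteration 1:
  u = (9 - (-0.9)·-2.4000 - (0.9)·-2.9000) / (3.8) = 2.4868
  v = (-3 - (3.9)·2.4868 - (3.7)·-2.9000) / (9.6) = -0.2051
  w = (10 - (3.5)·2.4868 - (-1)·-0.2051) / (-7.5) = -0.1455
Iteration 2:
  u = (9 - (-0.9)·-0.2051 - (0.9)·-0.1455) / (3.8) = 2.3543
  v = (-3 - (3.9)·2.3543 - (3.7)·-0.1455) / (9.6) = -1.2129
  w = (10 - (3.5)·2.3543 - (-1)·-1.2129) / (-7.5) = -0.0729
Iteration 3:
  u = (9 - (-0.9)·-1.2129 - (0.9)·-0.0729) / (3.8) = 2.0984
  v = (-3 - (3.9)·2.0984 - (3.7)·-0.0729) / (9.6) = -1.1369
  w = (10 - (3.5)·2.0984 - (-1)·-1.1369) / (-7.5) = -0.2025

(2.0984, -1.1369, -0.2025)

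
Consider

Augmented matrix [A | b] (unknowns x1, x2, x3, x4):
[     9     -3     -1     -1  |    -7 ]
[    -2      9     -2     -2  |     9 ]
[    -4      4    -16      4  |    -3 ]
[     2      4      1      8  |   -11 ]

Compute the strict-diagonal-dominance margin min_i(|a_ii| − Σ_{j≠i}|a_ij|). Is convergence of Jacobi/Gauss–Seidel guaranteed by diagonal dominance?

1

row 1: |9| − (3+1+1) = 4
row 2: |9| − (2+2+2) = 3
row 3: |-16| − (4+4+4) = 4
row 4: |8| − (2+4+1) = 1
minimum over rows = 1 → strictly diagonally dominant (convergence guaranteed)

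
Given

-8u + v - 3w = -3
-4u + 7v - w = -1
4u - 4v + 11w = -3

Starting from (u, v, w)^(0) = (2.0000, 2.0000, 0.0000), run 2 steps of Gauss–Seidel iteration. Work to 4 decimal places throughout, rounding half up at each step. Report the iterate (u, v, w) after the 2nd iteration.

(0.5601, 0.1169, -0.4339)

Iteration 1:
  u = (-3 - (1)·2.0000 - (-3)·0.0000) / (-8) = 0.6250
  v = (-1 - (-4)·0.6250 - (-1)·0.0000) / (7) = 0.2143
  w = (-3 - (4)·0.6250 - (-4)·0.2143) / (11) = -0.4221
Iteration 2:
  u = (-3 - (1)·0.2143 - (-3)·-0.4221) / (-8) = 0.5601
  v = (-1 - (-4)·0.5601 - (-1)·-0.4221) / (7) = 0.1169
  w = (-3 - (4)·0.5601 - (-4)·0.1169) / (11) = -0.4339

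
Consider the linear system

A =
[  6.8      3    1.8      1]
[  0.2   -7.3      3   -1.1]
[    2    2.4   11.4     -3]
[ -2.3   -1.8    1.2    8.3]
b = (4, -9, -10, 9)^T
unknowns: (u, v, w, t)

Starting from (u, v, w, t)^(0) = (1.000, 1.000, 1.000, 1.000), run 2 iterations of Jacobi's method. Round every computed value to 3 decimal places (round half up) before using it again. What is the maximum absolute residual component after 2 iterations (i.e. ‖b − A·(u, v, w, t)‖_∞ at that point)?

2.308

Iteration 1:
  u = (4 - (3)·1.000 - (1.8)·1.000 - (1)·1.000) / (6.8) = -0.265
  v = (-9 - (0.2)·1.000 - (3)·1.000 - (-1.1)·1.000) / (-7.3) = 1.521
  w = (-10 - (2)·1.000 - (2.4)·1.000 - (-3)·1.000) / (11.4) = -1.000
  t = (9 - (-2.3)·1.000 - (-1.8)·1.000 - (1.2)·1.000) / (8.3) = 1.434
Iteration 2:
  u = (4 - (3)·1.521 - (1.8)·-1.000 - (1)·1.434) / (6.8) = -0.029
  v = (-9 - (0.2)·-0.265 - (3)·-1.000 - (-1.1)·1.434) / (-7.3) = 0.599
  w = (-10 - (2)·-0.265 - (2.4)·1.521 - (-3)·1.434) / (11.4) = -0.774
  t = (9 - (-2.3)·-0.265 - (-1.8)·1.521 - (1.2)·-1.000) / (8.3) = 1.485
Residual b − A·x = (2.308, -0.666, 1.899, -1.385); ∞-norm = 2.308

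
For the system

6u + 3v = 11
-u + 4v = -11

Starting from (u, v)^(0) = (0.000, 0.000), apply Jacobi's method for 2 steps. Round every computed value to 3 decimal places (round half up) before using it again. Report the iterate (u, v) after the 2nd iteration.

(3.208, -2.292)

Iteration 1:
  u = (11 - (3)·0.000) / (6) = 1.833
  v = (-11 - (-1)·0.000) / (4) = -2.750
Iteration 2:
  u = (11 - (3)·-2.750) / (6) = 3.208
  v = (-11 - (-1)·1.833) / (4) = -2.292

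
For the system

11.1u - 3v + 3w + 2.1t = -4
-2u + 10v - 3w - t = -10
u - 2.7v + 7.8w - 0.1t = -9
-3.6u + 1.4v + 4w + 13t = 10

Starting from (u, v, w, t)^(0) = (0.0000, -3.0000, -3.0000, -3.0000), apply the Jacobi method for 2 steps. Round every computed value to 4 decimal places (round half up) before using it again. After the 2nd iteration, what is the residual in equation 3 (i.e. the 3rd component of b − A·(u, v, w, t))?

3.0029

Iteration 1:
  u = (-4 - (-3)·-3.0000 - (3)·-3.0000 - (2.1)·-3.0000) / (11.1) = 0.2072
  v = (-10 - (-2)·0.0000 - (-3)·-3.0000 - (-1)·-3.0000) / (10) = -2.2000
  w = (-9 - (1)·0.0000 - (-2.7)·-3.0000 - (-0.1)·-3.0000) / (7.8) = -2.2308
  t = (10 - (-3.6)·0.0000 - (1.4)·-3.0000 - (4)·-3.0000) / (13) = 2.0154
Iteration 2:
  u = (-4 - (-3)·-2.2000 - (3)·-2.2308 - (2.1)·2.0154) / (11.1) = -0.7333
  v = (-10 - (-2)·0.2072 - (-3)·-2.2308 - (-1)·2.0154) / (10) = -1.4263
  w = (-9 - (1)·0.2072 - (-2.7)·-2.2000 - (-0.1)·2.0154) / (7.8) = -1.9161
  t = (10 - (-3.6)·0.2072 - (1.4)·-2.2000 - (4)·-2.2308) / (13) = 1.7499
Residual b − A·x = (1.9342, -1.2020, 3.0029, -5.7274)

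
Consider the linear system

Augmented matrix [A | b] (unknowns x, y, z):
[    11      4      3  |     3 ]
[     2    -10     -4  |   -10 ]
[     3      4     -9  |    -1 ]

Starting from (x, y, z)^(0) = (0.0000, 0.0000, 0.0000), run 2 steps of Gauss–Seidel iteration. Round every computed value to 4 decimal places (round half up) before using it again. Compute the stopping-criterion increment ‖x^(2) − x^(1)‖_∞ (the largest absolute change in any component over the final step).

0.5663

Iteration 1:
  x = (3 - (4)·0.0000 - (3)·0.0000) / (11) = 0.2727
  y = (-10 - (2)·0.2727 - (-4)·0.0000) / (-10) = 1.0545
  z = (-1 - (3)·0.2727 - (4)·1.0545) / (-9) = 0.6707
Iteration 2:
  x = (3 - (4)·1.0545 - (3)·0.6707) / (11) = -0.2936
  y = (-10 - (2)·-0.2936 - (-4)·0.6707) / (-10) = 0.6730
  z = (-1 - (3)·-0.2936 - (4)·0.6730) / (-9) = 0.3124
Change: (-0.5663, -0.3815, -0.3583) → max |·| = 0.5663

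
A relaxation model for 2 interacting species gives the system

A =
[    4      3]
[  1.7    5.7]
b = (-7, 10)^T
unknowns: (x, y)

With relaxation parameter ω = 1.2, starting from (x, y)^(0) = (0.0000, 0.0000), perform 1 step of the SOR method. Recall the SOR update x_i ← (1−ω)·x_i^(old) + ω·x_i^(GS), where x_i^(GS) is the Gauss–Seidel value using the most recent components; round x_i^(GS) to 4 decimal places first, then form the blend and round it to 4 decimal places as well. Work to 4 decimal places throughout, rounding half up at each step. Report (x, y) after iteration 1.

(-2.1000, 2.8568)

Iteration 1:
  x: GS value = (-7 - (3)·0.0000) / (4) = -1.7500;  x ← (1−ω)·0.0000 + ω·-1.7500 = -2.1000
  y: GS value = (10 - (1.7)·-2.1000) / (5.7) = 2.3807;  y ← (1−ω)·0.0000 + ω·2.3807 = 2.8568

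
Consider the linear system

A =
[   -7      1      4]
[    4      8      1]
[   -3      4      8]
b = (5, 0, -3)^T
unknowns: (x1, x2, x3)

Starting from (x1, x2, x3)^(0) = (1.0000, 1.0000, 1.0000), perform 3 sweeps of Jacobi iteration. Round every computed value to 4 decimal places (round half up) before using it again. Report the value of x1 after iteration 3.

Iteration 1:
  x1 = (5 - (1)·1.0000 - (4)·1.0000) / (-7) = 0.0000
  x2 = (0 - (4)·1.0000 - (1)·1.0000) / (8) = -0.6250
  x3 = (-3 - (-3)·1.0000 - (4)·1.0000) / (8) = -0.5000
Iteration 2:
  x1 = (5 - (1)·-0.6250 - (4)·-0.5000) / (-7) = -1.0893
  x2 = (0 - (4)·0.0000 - (1)·-0.5000) / (8) = 0.0625
  x3 = (-3 - (-3)·0.0000 - (4)·-0.6250) / (8) = -0.0625
Iteration 3:
  x1 = (5 - (1)·0.0625 - (4)·-0.0625) / (-7) = -0.7411
  x2 = (0 - (4)·-1.0893 - (1)·-0.0625) / (8) = 0.5525
  x3 = (-3 - (-3)·-1.0893 - (4)·0.0625) / (8) = -0.8147

-0.7411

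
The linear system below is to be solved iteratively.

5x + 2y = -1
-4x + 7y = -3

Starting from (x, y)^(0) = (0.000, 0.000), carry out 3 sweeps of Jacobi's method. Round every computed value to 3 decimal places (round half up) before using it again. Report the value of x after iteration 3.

Iteration 1:
  x = (-1 - (2)·0.000) / (5) = -0.200
  y = (-3 - (-4)·0.000) / (7) = -0.429
Iteration 2:
  x = (-1 - (2)·-0.429) / (5) = -0.028
  y = (-3 - (-4)·-0.200) / (7) = -0.543
Iteration 3:
  x = (-1 - (2)·-0.543) / (5) = 0.017
  y = (-3 - (-4)·-0.028) / (7) = -0.445

0.017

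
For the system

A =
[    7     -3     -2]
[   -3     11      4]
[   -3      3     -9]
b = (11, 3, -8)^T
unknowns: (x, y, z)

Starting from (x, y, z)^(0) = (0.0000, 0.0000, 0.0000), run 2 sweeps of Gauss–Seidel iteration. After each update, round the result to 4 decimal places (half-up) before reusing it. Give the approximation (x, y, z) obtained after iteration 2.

(2.0431, 0.6122, 0.4119)

Iteration 1:
  x = (11 - (-3)·0.0000 - (-2)·0.0000) / (7) = 1.5714
  y = (3 - (-3)·1.5714 - (4)·0.0000) / (11) = 0.7013
  z = (-8 - (-3)·1.5714 - (3)·0.7013) / (-9) = 0.5989
Iteration 2:
  x = (11 - (-3)·0.7013 - (-2)·0.5989) / (7) = 2.0431
  y = (3 - (-3)·2.0431 - (4)·0.5989) / (11) = 0.6122
  z = (-8 - (-3)·2.0431 - (3)·0.6122) / (-9) = 0.4119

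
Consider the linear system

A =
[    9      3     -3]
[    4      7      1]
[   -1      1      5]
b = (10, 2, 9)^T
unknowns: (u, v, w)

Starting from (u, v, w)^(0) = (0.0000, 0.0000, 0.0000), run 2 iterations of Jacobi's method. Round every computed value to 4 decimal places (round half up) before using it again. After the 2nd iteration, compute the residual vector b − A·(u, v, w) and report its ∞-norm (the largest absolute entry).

3.1711

Iteration 1:
  u = (10 - (3)·0.0000 - (-3)·0.0000) / (9) = 1.1111
  v = (2 - (4)·0.0000 - (1)·0.0000) / (7) = 0.2857
  w = (9 - (-1)·0.0000 - (1)·0.0000) / (5) = 1.8000
Iteration 2:
  u = (10 - (3)·0.2857 - (-3)·1.8000) / (9) = 1.6159
  v = (2 - (4)·1.1111 - (1)·1.8000) / (7) = -0.6063
  w = (9 - (-1)·1.1111 - (1)·0.2857) / (5) = 1.9651
Residual b − A·x = (3.1711, -2.1846, 1.3967); ∞-norm = 3.1711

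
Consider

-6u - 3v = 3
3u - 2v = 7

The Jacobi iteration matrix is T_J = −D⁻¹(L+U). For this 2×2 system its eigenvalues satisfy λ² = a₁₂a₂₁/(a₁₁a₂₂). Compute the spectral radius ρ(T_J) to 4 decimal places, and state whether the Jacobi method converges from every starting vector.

a₁₂a₂₁/(a₁₁a₂₂) = (-3)·(3) / ((-6)·(-2)) = -0.750000
ρ = √|-0.750000| = √0.750000 = 0.8660
ρ < 1, so Jacobi converges

0.8660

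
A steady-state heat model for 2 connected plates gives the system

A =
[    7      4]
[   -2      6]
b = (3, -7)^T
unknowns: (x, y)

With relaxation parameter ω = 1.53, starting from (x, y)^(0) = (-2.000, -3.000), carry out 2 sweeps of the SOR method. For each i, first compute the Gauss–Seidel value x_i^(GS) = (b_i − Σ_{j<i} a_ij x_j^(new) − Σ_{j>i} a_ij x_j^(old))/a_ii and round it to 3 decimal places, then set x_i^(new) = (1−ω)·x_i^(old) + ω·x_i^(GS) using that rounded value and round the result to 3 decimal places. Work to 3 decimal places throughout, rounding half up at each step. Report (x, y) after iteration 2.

(-3.409, -4.593)

Iteration 1:
  x: GS value = (3 - (4)·-3.000) / (7) = 2.143;  x ← (1−ω)·-2.000 + ω·2.143 = 4.339
  y: GS value = (-7 - (-2)·4.339) / (6) = 0.280;  y ← (1−ω)·-3.000 + ω·0.280 = 2.018
Iteration 2:
  x: GS value = (3 - (4)·2.018) / (7) = -0.725;  x ← (1−ω)·4.339 + ω·-0.725 = -3.409
  y: GS value = (-7 - (-2)·-3.409) / (6) = -2.303;  y ← (1−ω)·2.018 + ω·-2.303 = -4.593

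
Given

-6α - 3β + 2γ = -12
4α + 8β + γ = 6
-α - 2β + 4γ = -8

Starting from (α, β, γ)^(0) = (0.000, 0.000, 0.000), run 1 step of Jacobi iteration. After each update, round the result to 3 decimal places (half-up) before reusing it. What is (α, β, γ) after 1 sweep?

Iteration 1:
  α = (-12 - (-3)·0.000 - (2)·0.000) / (-6) = 2.000
  β = (6 - (4)·0.000 - (1)·0.000) / (8) = 0.750
  γ = (-8 - (-1)·0.000 - (-2)·0.000) / (4) = -2.000

(2.000, 0.750, -2.000)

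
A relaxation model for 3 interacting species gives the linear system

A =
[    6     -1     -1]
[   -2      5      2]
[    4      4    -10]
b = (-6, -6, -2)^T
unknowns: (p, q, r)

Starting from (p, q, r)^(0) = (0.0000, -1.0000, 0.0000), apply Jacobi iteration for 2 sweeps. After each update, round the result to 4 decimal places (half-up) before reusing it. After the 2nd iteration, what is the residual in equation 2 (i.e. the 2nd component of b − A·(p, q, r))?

Iteration 1:
  p = (-6 - (-1)·-1.0000 - (-1)·0.0000) / (6) = -1.1667
  q = (-6 - (-2)·0.0000 - (2)·0.0000) / (5) = -1.2000
  r = (-2 - (4)·0.0000 - (4)·-1.0000) / (-10) = -0.2000
Iteration 2:
  p = (-6 - (-1)·-1.2000 - (-1)·-0.2000) / (6) = -1.2333
  q = (-6 - (-2)·-1.1667 - (2)·-0.2000) / (5) = -1.5867
  r = (-2 - (4)·-1.1667 - (4)·-1.2000) / (-10) = -0.7467
Residual b − A·x = (-0.9336, 0.9603, 1.8130)

0.9603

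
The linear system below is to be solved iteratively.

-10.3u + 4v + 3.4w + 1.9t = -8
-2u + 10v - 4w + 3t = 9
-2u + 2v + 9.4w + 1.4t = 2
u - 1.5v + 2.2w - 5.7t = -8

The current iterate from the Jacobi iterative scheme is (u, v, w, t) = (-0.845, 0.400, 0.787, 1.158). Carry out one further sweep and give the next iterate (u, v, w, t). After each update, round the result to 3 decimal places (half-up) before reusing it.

(1.405, 0.698, -0.225, 1.454)

One sweep:
  u = (-8 - (4)·0.400 - (3.4)·0.787 - (1.9)·1.158) / (-10.3) = 1.405
  v = (9 - (-2)·-0.845 - (-4)·0.787 - (3)·1.158) / (10) = 0.698
  w = (2 - (-2)·-0.845 - (2)·0.400 - (1.4)·1.158) / (9.4) = -0.225
  t = (-8 - (1)·-0.845 - (-1.5)·0.400 - (2.2)·0.787) / (-5.7) = 1.454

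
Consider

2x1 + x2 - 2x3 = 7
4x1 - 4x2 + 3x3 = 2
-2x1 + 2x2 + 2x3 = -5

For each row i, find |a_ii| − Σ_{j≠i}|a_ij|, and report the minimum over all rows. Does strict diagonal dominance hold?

row 1: |2| − (1+2) = -1
row 2: |-4| − (4+3) = -3
row 3: |2| − (2+2) = -2
minimum over rows = -3 → not strictly diagonally dominant

-3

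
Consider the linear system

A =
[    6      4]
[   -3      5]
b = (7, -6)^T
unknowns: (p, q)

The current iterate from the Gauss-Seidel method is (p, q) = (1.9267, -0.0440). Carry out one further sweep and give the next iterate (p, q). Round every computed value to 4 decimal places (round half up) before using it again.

One sweep:
  p = (7 - (4)·-0.0440) / (6) = 1.1960
  q = (-6 - (-3)·1.1960) / (5) = -0.4824

(1.1960, -0.4824)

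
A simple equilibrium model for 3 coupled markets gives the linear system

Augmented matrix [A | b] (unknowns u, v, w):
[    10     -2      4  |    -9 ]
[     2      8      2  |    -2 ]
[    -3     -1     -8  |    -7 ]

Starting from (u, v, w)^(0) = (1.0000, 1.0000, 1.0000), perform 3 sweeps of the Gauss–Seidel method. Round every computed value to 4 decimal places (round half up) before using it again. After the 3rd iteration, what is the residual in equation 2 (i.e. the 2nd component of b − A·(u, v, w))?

-0.0446

Iteration 1:
  u = (-9 - (-2)·1.0000 - (4)·1.0000) / (10) = -1.1000
  v = (-2 - (2)·-1.1000 - (2)·1.0000) / (8) = -0.2250
  w = (-7 - (-3)·-1.1000 - (-1)·-0.2250) / (-8) = 1.3156
Iteration 2:
  u = (-9 - (-2)·-0.2250 - (4)·1.3156) / (10) = -1.4712
  v = (-2 - (2)·-1.4712 - (2)·1.3156) / (8) = -0.2111
  w = (-7 - (-3)·-1.4712 - (-1)·-0.2111) / (-8) = 1.4531
Iteration 3:
  u = (-9 - (-2)·-0.2111 - (4)·1.4531) / (10) = -1.5235
  v = (-2 - (2)·-1.5235 - (2)·1.4531) / (8) = -0.2324
  w = (-7 - (-3)·-1.5235 - (-1)·-0.2324) / (-8) = 1.4754
Residual b − A·x = (-0.1314, -0.0446, 0.0003)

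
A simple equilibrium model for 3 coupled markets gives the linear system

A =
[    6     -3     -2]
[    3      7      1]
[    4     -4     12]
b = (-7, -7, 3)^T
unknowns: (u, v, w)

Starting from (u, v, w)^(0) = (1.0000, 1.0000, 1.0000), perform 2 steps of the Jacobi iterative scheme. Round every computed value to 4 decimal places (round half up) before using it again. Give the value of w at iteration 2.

Iteration 1:
  u = (-7 - (-3)·1.0000 - (-2)·1.0000) / (6) = -0.3333
  v = (-7 - (3)·1.0000 - (1)·1.0000) / (7) = -1.5714
  w = (3 - (4)·1.0000 - (-4)·1.0000) / (12) = 0.2500
Iteration 2:
  u = (-7 - (-3)·-1.5714 - (-2)·0.2500) / (6) = -1.8690
  v = (-7 - (3)·-0.3333 - (1)·0.2500) / (7) = -0.8929
  w = (3 - (4)·-0.3333 - (-4)·-1.5714) / (12) = -0.1627

-0.1627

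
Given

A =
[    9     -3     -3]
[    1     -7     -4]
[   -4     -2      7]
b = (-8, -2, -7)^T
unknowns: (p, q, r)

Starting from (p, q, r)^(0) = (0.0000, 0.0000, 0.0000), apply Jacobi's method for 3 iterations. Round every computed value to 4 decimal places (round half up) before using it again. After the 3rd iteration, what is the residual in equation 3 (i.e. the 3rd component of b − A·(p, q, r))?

Iteration 1:
  p = (-8 - (-3)·0.0000 - (-3)·0.0000) / (9) = -0.8889
  q = (-2 - (1)·0.0000 - (-4)·0.0000) / (-7) = 0.2857
  r = (-7 - (-4)·0.0000 - (-2)·0.0000) / (7) = -1.0000
Iteration 2:
  p = (-8 - (-3)·0.2857 - (-3)·-1.0000) / (9) = -1.1270
  q = (-2 - (1)·-0.8889 - (-4)·-1.0000) / (-7) = 0.7302
  r = (-7 - (-4)·-0.8889 - (-2)·0.2857) / (7) = -1.4263
Iteration 3:
  p = (-8 - (-3)·0.7302 - (-3)·-1.4263) / (9) = -1.1209
  q = (-2 - (1)·-1.1270 - (-4)·-1.4263) / (-7) = 0.9397
  r = (-7 - (-4)·-1.1270 - (-2)·0.7302) / (7) = -1.4354
Residual b − A·x = (0.6010, -0.0428, 0.4436)

0.4436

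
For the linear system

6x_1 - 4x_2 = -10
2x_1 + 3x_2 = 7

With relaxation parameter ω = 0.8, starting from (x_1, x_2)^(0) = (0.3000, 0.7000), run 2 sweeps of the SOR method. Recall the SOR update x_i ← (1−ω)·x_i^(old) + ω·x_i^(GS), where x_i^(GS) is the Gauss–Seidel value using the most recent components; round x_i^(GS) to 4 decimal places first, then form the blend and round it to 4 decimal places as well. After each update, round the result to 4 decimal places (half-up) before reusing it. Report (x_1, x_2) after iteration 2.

(-0.1871, 2.4638)

Iteration 1:
  x_1: GS value = (-10 - (-4)·0.7000) / (6) = -1.2000;  x_1 ← (1−ω)·0.3000 + ω·-1.2000 = -0.9000
  x_2: GS value = (7 - (2)·-0.9000) / (3) = 2.9333;  x_2 ← (1−ω)·0.7000 + ω·2.9333 = 2.4866
Iteration 2:
  x_1: GS value = (-10 - (-4)·2.4866) / (6) = -0.0089;  x_1 ← (1−ω)·-0.9000 + ω·-0.0089 = -0.1871
  x_2: GS value = (7 - (2)·-0.1871) / (3) = 2.4581;  x_2 ← (1−ω)·2.4866 + ω·2.4581 = 2.4638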